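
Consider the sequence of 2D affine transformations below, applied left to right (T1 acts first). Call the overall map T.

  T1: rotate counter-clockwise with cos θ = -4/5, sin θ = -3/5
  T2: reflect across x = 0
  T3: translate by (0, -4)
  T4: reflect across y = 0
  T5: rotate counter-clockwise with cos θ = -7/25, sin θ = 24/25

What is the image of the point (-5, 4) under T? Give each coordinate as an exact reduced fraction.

T(p) = (-56/25, -183/25)

T1 rotate counter-clockwise with cos θ = -4/5, sin θ = -3/5: (-5, 4) → (32/5, -1/5)
T2 reflect across x = 0: (32/5, -1/5) → (-32/5, -1/5)
T3 translate by (0, -4): (-32/5, -1/5) → (-32/5, -21/5)
T4 reflect across y = 0: (-32/5, -21/5) → (-32/5, 21/5)
T5 rotate counter-clockwise with cos θ = -7/25, sin θ = 24/25: (-32/5, 21/5) → (-56/25, -183/25)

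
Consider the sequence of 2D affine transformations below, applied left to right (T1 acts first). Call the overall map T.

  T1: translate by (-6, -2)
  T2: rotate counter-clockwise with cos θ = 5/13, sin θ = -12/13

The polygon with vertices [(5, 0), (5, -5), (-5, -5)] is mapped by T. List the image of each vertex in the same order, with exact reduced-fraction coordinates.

T1 translate by (-6, -2): (5, 0) → (-1, -2); (5, -5) → (-1, -7); (-5, -5) → (-11, -7)
T2 rotate counter-clockwise with cos θ = 5/13, sin θ = -12/13: (-1, -2) → (-29/13, 2/13); (-1, -7) → (-89/13, -23/13); (-11, -7) → (-139/13, 97/13)

image vertices: (-29/13, 2/13), (-89/13, -23/13), (-139/13, 97/13)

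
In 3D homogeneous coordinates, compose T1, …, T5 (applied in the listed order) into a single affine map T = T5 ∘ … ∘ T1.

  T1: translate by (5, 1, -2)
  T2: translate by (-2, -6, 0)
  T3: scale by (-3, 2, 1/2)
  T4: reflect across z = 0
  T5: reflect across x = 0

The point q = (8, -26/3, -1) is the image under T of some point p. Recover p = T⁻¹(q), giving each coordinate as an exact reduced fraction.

T1 = [1 0 0 5; 0 1 0 1; 0 0 1 -2; 0 0 0 1]
T2·T1 = [1 0 0 3; 0 1 0 -5; 0 0 1 -2; 0 0 0 1]
T3·…·T1 = [-3 0 0 -9; 0 2 0 -10; 0 0 1/2 -1; 0 0 0 1]
T4·…·T1 = [-3 0 0 -9; 0 2 0 -10; 0 0 -1/2 1; 0 0 0 1]
T5·…·T1 = [3 0 0 9; 0 2 0 -10; 0 0 -1/2 1; 0 0 0 1]
det M = -3; M⁻¹ = [1/3 0 0 -3; 0 1/2 0 5; 0 0 -2 2; 0 0 0 1]
M⁻¹ · (8, -26/3, -1)ᵀ = (-1/3, 2/3, 4)ᵀ

p = (-1/3, 2/3, 4)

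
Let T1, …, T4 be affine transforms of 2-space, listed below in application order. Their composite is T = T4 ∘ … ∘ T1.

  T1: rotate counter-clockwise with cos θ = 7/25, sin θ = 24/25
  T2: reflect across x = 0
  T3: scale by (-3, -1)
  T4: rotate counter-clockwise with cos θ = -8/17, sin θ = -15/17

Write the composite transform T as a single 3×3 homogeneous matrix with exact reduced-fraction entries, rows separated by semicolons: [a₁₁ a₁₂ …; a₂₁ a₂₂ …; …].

T1 = [7/25 -24/25 0; 24/25 7/25 0; 0 0 1]
T2·T1 = [-7/25 24/25 0; 24/25 7/25 0; 0 0 1]
T3·…·T1 = [21/25 -72/25 0; -24/25 -7/25 0; 0 0 1]
T4·…·T1 = [-528/425 471/425 0; -123/425 1136/425 0; 0 0 1]

T = [-528/425 471/425 0; -123/425 1136/425 0; 0 0 1]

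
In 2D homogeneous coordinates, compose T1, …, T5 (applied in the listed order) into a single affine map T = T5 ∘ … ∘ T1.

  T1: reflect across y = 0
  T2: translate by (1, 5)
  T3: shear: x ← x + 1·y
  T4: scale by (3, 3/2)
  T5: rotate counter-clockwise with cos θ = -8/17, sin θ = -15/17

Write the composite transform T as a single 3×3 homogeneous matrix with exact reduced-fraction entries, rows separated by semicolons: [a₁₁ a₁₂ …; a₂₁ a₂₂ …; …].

T1 = [1 0 0; 0 -1 0; 0 0 1]
T2·T1 = [1 0 1; 0 -1 5; 0 0 1]
T3·…·T1 = [1 -1 6; 0 -1 5; 0 0 1]
T4·…·T1 = [3 -3 18; 0 -3/2 15/2; 0 0 1]
T5·…·T1 = [-24/17 3/34 -63/34; -45/17 57/17 -330/17; 0 0 1]

T = [-24/17 3/34 -63/34; -45/17 57/17 -330/17; 0 0 1]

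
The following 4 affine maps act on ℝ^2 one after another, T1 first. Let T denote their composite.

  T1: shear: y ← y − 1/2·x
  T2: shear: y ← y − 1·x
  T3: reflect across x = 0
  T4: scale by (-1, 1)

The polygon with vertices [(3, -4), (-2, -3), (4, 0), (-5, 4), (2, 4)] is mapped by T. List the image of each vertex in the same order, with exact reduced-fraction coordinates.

image vertices: (3, -17/2), (-2, 0), (4, -6), (-5, 23/2), (2, 1)

T1 shear: y ← y − 1/2·x: (3, -4) → (3, -11/2); (-2, -3) → (-2, -2); (4, 0) → (4, -2); (-5, 4) → (-5, 13/2); (2, 4) → (2, 3)
T2 shear: y ← y − 1·x: (3, -11/2) → (3, -17/2); (-2, -2) → (-2, 0); (4, -2) → (4, -6); (-5, 13/2) → (-5, 23/2); (2, 3) → (2, 1)
T3 reflect across x = 0: (3, -17/2) → (-3, -17/2); (-2, 0) → (2, 0); (4, -6) → (-4, -6); (-5, 23/2) → (5, 23/2); (2, 1) → (-2, 1)
T4 scale by (-1, 1): (-3, -17/2) → (3, -17/2); (2, 0) → (-2, 0); (-4, -6) → (4, -6); (5, 23/2) → (-5, 23/2); (-2, 1) → (2, 1)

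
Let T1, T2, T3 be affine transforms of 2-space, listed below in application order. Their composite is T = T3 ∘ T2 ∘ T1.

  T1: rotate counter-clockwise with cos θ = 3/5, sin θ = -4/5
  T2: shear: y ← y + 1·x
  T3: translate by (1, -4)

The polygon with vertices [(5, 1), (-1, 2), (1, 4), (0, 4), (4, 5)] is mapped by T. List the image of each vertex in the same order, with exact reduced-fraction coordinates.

T1 rotate counter-clockwise with cos θ = 3/5, sin θ = -4/5: (5, 1) → (19/5, -17/5); (-1, 2) → (1, 2); (1, 4) → (19/5, 8/5); (0, 4) → (16/5, 12/5); (4, 5) → (32/5, -1/5)
T2 shear: y ← y + 1·x: (19/5, -17/5) → (19/5, 2/5); (1, 2) → (1, 3); (19/5, 8/5) → (19/5, 27/5); (16/5, 12/5) → (16/5, 28/5); (32/5, -1/5) → (32/5, 31/5)
T3 translate by (1, -4): (19/5, 2/5) → (24/5, -18/5); (1, 3) → (2, -1); (19/5, 27/5) → (24/5, 7/5); (16/5, 28/5) → (21/5, 8/5); (32/5, 31/5) → (37/5, 11/5)

image vertices: (24/5, -18/5), (2, -1), (24/5, 7/5), (21/5, 8/5), (37/5, 11/5)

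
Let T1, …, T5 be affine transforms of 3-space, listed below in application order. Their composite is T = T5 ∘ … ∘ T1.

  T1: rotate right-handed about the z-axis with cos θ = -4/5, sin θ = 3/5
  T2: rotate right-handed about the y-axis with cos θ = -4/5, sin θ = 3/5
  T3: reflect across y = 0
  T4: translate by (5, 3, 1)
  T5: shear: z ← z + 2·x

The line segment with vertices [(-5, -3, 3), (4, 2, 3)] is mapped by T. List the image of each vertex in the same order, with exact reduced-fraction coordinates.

T1 rotate right-handed about the z-axis with cos θ = -4/5, sin θ = 3/5: (-5, -3, 3) → (29/5, -3/5, 3); (4, 2, 3) → (-22/5, 4/5, 3)
T2 rotate right-handed about the y-axis with cos θ = -4/5, sin θ = 3/5: (29/5, -3/5, 3) → (-71/25, -3/5, -147/25); (-22/5, 4/5, 3) → (133/25, 4/5, 6/25)
T3 reflect across y = 0: (-71/25, -3/5, -147/25) → (-71/25, 3/5, -147/25); (133/25, 4/5, 6/25) → (133/25, -4/5, 6/25)
T4 translate by (5, 3, 1): (-71/25, 3/5, -147/25) → (54/25, 18/5, -122/25); (133/25, -4/5, 6/25) → (258/25, 11/5, 31/25)
T5 shear: z ← z + 2·x: (54/25, 18/5, -122/25) → (54/25, 18/5, -14/25); (258/25, 11/5, 31/25) → (258/25, 11/5, 547/25)

image vertices: (54/25, 18/5, -14/25), (258/25, 11/5, 547/25)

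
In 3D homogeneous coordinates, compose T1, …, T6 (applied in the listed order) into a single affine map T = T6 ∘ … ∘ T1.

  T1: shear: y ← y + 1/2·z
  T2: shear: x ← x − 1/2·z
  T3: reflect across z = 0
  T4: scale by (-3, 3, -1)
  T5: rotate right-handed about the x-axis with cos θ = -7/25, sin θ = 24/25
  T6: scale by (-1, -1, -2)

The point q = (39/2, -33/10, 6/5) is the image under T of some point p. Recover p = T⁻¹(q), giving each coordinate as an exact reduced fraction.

T1 = [1 0 0 0; 0 1 1/2 0; 0 0 1 0; 0 0 0 1]
T2·T1 = [1 0 -1/2 0; 0 1 1/2 0; 0 0 1 0; 0 0 0 1]
T3·…·T1 = [1 0 -1/2 0; 0 1 1/2 0; 0 0 -1 0; 0 0 0 1]
T4·…·T1 = [-3 0 3/2 0; 0 3 3/2 0; 0 0 1 0; 0 0 0 1]
T5·…·T1 = [-3 0 3/2 0; 0 -21/25 -69/50 0; 0 72/25 29/25 0; 0 0 0 1]
T6·…·T1 = [3 0 -3/2 0; 0 21/25 69/50 0; 0 -144/25 -58/25 0; 0 0 0 1]
det M = 18; M⁻¹ = [1/3 12/25 7/100 0; 0 -29/75 -23/100 0; 0 24/25 7/50 0; 0 0 0 1]
M⁻¹ · (39/2, -33/10, 6/5)ᵀ = (5, 1, -3)ᵀ

p = (5, 1, -3)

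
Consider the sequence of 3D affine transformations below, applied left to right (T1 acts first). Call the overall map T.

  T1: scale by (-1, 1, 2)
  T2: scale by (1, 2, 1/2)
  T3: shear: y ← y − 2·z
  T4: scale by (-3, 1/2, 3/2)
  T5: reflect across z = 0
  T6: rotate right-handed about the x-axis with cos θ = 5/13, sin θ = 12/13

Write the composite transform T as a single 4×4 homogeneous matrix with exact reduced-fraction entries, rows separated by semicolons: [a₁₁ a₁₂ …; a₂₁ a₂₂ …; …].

T = [3 0 0 0; 0 5/13 1 0; 0 12/13 -3/2 0; 0 0 0 1]

T1 = [-1 0 0 0; 0 1 0 0; 0 0 2 0; 0 0 0 1]
T2·T1 = [-1 0 0 0; 0 2 0 0; 0 0 1 0; 0 0 0 1]
T3·…·T1 = [-1 0 0 0; 0 2 -2 0; 0 0 1 0; 0 0 0 1]
T4·…·T1 = [3 0 0 0; 0 1 -1 0; 0 0 3/2 0; 0 0 0 1]
T5·…·T1 = [3 0 0 0; 0 1 -1 0; 0 0 -3/2 0; 0 0 0 1]
T6·…·T1 = [3 0 0 0; 0 5/13 1 0; 0 12/13 -3/2 0; 0 0 0 1]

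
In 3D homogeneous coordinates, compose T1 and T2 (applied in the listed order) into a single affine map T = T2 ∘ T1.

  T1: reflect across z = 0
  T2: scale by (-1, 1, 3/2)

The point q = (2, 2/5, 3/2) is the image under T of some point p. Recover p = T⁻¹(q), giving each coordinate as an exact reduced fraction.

p = (-2, 2/5, -1)

T1 = [1 0 0 0; 0 1 0 0; 0 0 -1 0; 0 0 0 1]
T2·T1 = [-1 0 0 0; 0 1 0 0; 0 0 -3/2 0; 0 0 0 1]
det M = 3/2; M⁻¹ = [-1 0 0 0; 0 1 0 0; 0 0 -2/3 0; 0 0 0 1]
M⁻¹ · (2, 2/5, 3/2)ᵀ = (-2, 2/5, -1)ᵀ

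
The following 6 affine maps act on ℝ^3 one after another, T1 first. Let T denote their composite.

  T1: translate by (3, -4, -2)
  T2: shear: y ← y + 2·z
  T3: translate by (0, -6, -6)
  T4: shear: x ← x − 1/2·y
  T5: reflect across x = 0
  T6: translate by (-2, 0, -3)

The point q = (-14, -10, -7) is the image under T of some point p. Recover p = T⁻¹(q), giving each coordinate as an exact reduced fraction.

p = (4, -4, 4)

T1 = [1 0 0 3; 0 1 0 -4; 0 0 1 -2; 0 0 0 1]
T2·T1 = [1 0 0 3; 0 1 2 -8; 0 0 1 -2; 0 0 0 1]
T3·…·T1 = [1 0 0 3; 0 1 2 -14; 0 0 1 -8; 0 0 0 1]
T4·…·T1 = [1 -1/2 -1 10; 0 1 2 -14; 0 0 1 -8; 0 0 0 1]
T5·…·T1 = [-1 1/2 1 -10; 0 1 2 -14; 0 0 1 -8; 0 0 0 1]
T6·…·T1 = [-1 1/2 1 -12; 0 1 2 -14; 0 0 1 -11; 0 0 0 1]
det M = -1; M⁻¹ = [-1 1/2 0 -5; 0 1 -2 -8; 0 0 1 11; 0 0 0 1]
M⁻¹ · (-14, -10, -7)ᵀ = (4, -4, 4)ᵀ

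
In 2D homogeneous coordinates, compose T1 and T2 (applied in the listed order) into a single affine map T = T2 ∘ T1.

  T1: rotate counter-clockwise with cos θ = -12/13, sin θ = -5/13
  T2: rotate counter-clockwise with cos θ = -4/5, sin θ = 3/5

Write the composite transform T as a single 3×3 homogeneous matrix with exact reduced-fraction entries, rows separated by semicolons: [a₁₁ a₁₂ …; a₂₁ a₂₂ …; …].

T = [63/65 16/65 0; -16/65 63/65 0; 0 0 1]

T1 = [-12/13 5/13 0; -5/13 -12/13 0; 0 0 1]
T2·T1 = [63/65 16/65 0; -16/65 63/65 0; 0 0 1]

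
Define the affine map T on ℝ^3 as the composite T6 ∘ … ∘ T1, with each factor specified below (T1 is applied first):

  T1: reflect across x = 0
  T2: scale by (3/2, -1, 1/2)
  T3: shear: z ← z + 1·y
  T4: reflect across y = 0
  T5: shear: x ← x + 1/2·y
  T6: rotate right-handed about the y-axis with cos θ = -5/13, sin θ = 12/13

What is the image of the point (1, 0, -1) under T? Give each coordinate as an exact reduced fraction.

T(p) = (3/26, 0, 41/26)

T1 reflect across x = 0: (1, 0, -1) → (-1, 0, -1)
T2 scale by (3/2, -1, 1/2): (-1, 0, -1) → (-3/2, 0, -1/2)
T3 shear: z ← z + 1·y: (-3/2, 0, -1/2) → (-3/2, 0, -1/2)
T4 reflect across y = 0: (-3/2, 0, -1/2) → (-3/2, 0, -1/2)
T5 shear: x ← x + 1/2·y: (-3/2, 0, -1/2) → (-3/2, 0, -1/2)
T6 rotate right-handed about the y-axis with cos θ = -5/13, sin θ = 12/13: (-3/2, 0, -1/2) → (3/26, 0, 41/26)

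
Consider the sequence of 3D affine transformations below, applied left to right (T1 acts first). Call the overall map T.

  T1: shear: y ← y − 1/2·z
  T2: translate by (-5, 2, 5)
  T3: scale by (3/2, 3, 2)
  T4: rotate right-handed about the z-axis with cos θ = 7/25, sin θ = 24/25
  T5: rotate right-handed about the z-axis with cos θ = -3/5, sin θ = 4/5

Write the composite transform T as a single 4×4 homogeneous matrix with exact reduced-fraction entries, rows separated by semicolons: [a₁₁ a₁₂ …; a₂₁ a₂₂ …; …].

T1 = [1 0 0 0; 0 1 -1/2 0; 0 0 1 0; 0 0 0 1]
T2·T1 = [1 0 0 -5; 0 1 -1/2 2; 0 0 1 5; 0 0 0 1]
T3·…·T1 = [3/2 0 0 -15/2; 0 3 -3/2 6; 0 0 2 10; 0 0 0 1]
T4·…·T1 = [21/50 -72/25 36/25 -393/50; 36/25 21/25 -21/50 -138/25; 0 0 2 10; 0 0 0 1]
T5·…·T1 = [-351/250 132/125 -66/125 2283/250; -66/125 -351/125 351/250 -372/125; 0 0 2 10; 0 0 0 1]

T = [-351/250 132/125 -66/125 2283/250; -66/125 -351/125 351/250 -372/125; 0 0 2 10; 0 0 0 1]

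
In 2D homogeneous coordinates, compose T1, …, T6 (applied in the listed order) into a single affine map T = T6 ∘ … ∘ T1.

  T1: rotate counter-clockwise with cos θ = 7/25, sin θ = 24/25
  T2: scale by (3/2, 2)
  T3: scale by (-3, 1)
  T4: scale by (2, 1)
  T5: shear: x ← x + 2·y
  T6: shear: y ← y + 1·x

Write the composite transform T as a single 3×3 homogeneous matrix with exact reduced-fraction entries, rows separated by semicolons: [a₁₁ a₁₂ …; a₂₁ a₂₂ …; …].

T = [33/25 244/25 0; 81/25 258/25 0; 0 0 1]

T1 = [7/25 -24/25 0; 24/25 7/25 0; 0 0 1]
T2·T1 = [21/50 -36/25 0; 48/25 14/25 0; 0 0 1]
T3·…·T1 = [-63/50 108/25 0; 48/25 14/25 0; 0 0 1]
T4·…·T1 = [-63/25 216/25 0; 48/25 14/25 0; 0 0 1]
T5·…·T1 = [33/25 244/25 0; 48/25 14/25 0; 0 0 1]
T6·…·T1 = [33/25 244/25 0; 81/25 258/25 0; 0 0 1]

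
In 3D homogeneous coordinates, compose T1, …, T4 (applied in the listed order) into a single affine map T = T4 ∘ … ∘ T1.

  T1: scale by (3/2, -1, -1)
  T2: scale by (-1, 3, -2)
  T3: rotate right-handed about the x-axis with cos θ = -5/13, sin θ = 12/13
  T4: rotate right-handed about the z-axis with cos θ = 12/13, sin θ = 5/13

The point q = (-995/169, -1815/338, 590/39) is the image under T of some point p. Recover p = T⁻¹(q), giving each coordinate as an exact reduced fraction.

p = (5, -5, -5/3)

T1 = [3/2 0 0 0; 0 -1 0 0; 0 0 -1 0; 0 0 0 1]
T2·T1 = [-3/2 0 0 0; 0 -3 0 0; 0 0 2 0; 0 0 0 1]
T3·…·T1 = [-3/2 0 0 0; 0 15/13 -24/13 0; 0 -36/13 -10/13 0; 0 0 0 1]
T4·…·T1 = [-18/13 -75/169 120/169 0; -15/26 180/169 -288/169 0; 0 -36/13 -10/13 0; 0 0 0 1]
det M = 9; M⁻¹ = [-8/13 -10/39 0 0; -25/507 20/169 -4/13 0; 30/169 -72/169 -5/26 0; 0 0 0 1]
M⁻¹ · (-995/169, -1815/338, 590/39)ᵀ = (5, -5, -5/3)ᵀ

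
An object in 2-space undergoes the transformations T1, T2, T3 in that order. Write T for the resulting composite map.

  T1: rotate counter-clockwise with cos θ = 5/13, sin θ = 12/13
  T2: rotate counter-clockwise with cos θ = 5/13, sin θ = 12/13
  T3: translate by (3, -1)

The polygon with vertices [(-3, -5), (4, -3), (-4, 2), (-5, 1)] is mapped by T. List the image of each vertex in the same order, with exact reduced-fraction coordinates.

T1 rotate counter-clockwise with cos θ = 5/13, sin θ = 12/13: (-3, -5) → (45/13, -61/13); (4, -3) → (56/13, 33/13); (-4, 2) → (-44/13, -38/13); (-5, 1) → (-37/13, -55/13)
T2 rotate counter-clockwise with cos θ = 5/13, sin θ = 12/13: (45/13, -61/13) → (957/169, 235/169); (56/13, 33/13) → (-116/169, 837/169); (-44/13, -38/13) → (236/169, -718/169); (-37/13, -55/13) → (475/169, -719/169)
T3 translate by (3, -1): (957/169, 235/169) → (1464/169, 66/169); (-116/169, 837/169) → (391/169, 668/169); (236/169, -718/169) → (743/169, -887/169); (475/169, -719/169) → (982/169, -888/169)

image vertices: (1464/169, 66/169), (391/169, 668/169), (743/169, -887/169), (982/169, -888/169)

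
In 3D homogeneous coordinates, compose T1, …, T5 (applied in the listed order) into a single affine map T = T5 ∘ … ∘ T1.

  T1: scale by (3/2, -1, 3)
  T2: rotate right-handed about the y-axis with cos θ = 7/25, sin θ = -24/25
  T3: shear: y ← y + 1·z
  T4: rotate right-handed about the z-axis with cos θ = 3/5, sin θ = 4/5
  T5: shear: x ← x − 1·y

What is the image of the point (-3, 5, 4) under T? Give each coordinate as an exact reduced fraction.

T1 scale by (3/2, -1, 3): (-3, 5, 4) → (-9/2, -5, 12)
T2 rotate right-handed about the y-axis with cos θ = 7/25, sin θ = -24/25: (-9/2, -5, 12) → (-639/50, -5, -24/25)
T3 shear: y ← y + 1·z: (-639/50, -5, -24/25) → (-639/50, -149/25, -24/25)
T4 rotate right-handed about the z-axis with cos θ = 3/5, sin θ = 4/5: (-639/50, -149/25, -24/25) → (-29/10, -69/5, -24/25)
T5 shear: x ← x − 1·y: (-29/10, -69/5, -24/25) → (109/10, -69/5, -24/25)

T(p) = (109/10, -69/5, -24/25)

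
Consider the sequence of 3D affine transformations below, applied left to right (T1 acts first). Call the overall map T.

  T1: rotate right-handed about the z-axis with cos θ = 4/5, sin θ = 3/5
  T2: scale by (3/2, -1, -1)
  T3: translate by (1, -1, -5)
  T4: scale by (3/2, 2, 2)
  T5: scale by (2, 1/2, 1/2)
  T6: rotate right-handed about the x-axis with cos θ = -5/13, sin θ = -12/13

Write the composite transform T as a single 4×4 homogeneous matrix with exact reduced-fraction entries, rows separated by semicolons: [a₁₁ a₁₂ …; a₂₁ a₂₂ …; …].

T = [18/5 -27/10 0 3; 3/13 4/13 -12/13 -55/13; 36/65 48/65 5/13 37/13; 0 0 0 1]

T1 = [4/5 -3/5 0 0; 3/5 4/5 0 0; 0 0 1 0; 0 0 0 1]
T2·T1 = [6/5 -9/10 0 0; -3/5 -4/5 0 0; 0 0 -1 0; 0 0 0 1]
T3·…·T1 = [6/5 -9/10 0 1; -3/5 -4/5 0 -1; 0 0 -1 -5; 0 0 0 1]
T4·…·T1 = [9/5 -27/20 0 3/2; -6/5 -8/5 0 -2; 0 0 -2 -10; 0 0 0 1]
T5·…·T1 = [18/5 -27/10 0 3; -3/5 -4/5 0 -1; 0 0 -1 -5; 0 0 0 1]
T6·…·T1 = [18/5 -27/10 0 3; 3/13 4/13 -12/13 -55/13; 36/65 48/65 5/13 37/13; 0 0 0 1]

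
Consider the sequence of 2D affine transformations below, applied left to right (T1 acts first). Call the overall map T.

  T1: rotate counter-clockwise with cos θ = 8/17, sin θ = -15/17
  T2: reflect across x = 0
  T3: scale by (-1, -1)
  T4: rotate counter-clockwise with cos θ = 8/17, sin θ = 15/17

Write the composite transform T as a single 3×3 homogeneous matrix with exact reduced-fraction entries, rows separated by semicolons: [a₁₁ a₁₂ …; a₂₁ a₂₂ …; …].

T = [-161/289 240/289 0; 240/289 161/289 0; 0 0 1]

T1 = [8/17 15/17 0; -15/17 8/17 0; 0 0 1]
T2·T1 = [-8/17 -15/17 0; -15/17 8/17 0; 0 0 1]
T3·…·T1 = [8/17 15/17 0; 15/17 -8/17 0; 0 0 1]
T4·…·T1 = [-161/289 240/289 0; 240/289 161/289 0; 0 0 1]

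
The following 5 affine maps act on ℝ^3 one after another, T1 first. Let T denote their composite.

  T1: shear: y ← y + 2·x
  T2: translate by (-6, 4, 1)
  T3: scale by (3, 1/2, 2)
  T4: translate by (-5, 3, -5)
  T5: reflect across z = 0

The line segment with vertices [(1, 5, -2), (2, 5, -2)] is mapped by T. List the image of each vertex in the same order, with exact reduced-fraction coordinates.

T1 shear: y ← y + 2·x: (1, 5, -2) → (1, 7, -2); (2, 5, -2) → (2, 9, -2)
T2 translate by (-6, 4, 1): (1, 7, -2) → (-5, 11, -1); (2, 9, -2) → (-4, 13, -1)
T3 scale by (3, 1/2, 2): (-5, 11, -1) → (-15, 11/2, -2); (-4, 13, -1) → (-12, 13/2, -2)
T4 translate by (-5, 3, -5): (-15, 11/2, -2) → (-20, 17/2, -7); (-12, 13/2, -2) → (-17, 19/2, -7)
T5 reflect across z = 0: (-20, 17/2, -7) → (-20, 17/2, 7); (-17, 19/2, -7) → (-17, 19/2, 7)

image vertices: (-20, 17/2, 7), (-17, 19/2, 7)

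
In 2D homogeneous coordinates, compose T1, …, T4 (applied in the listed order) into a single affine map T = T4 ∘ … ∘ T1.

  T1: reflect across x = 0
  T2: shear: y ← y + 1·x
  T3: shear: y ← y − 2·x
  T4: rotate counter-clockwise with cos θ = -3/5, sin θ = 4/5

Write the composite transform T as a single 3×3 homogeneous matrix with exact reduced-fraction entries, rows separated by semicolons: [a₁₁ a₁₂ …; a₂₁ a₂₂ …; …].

T = [-1/5 -4/5 0; -7/5 -3/5 0; 0 0 1]

T1 = [-1 0 0; 0 1 0; 0 0 1]
T2·T1 = [-1 0 0; -1 1 0; 0 0 1]
T3·…·T1 = [-1 0 0; 1 1 0; 0 0 1]
T4·…·T1 = [-1/5 -4/5 0; -7/5 -3/5 0; 0 0 1]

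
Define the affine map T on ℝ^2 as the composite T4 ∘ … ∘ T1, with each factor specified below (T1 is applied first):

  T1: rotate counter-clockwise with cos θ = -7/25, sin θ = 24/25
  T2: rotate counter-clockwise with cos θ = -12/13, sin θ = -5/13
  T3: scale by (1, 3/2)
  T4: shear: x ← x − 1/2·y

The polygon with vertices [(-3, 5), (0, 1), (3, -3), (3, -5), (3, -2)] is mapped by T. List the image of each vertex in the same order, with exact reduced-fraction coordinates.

T1 rotate counter-clockwise with cos θ = -7/25, sin θ = 24/25: (-3, 5) → (-99/25, -107/25); (0, 1) → (-24/25, -7/25); (3, -3) → (51/25, 93/25); (3, -5) → (99/25, 107/25); (3, -2) → (27/25, 86/25)
T2 rotate counter-clockwise with cos θ = -12/13, sin θ = -5/13: (-99/25, -107/25) → (653/325, 1779/325); (-24/25, -7/25) → (253/325, 204/325); (51/25, 93/25) → (-147/325, -1371/325); (99/25, 107/25) → (-653/325, -1779/325); (27/25, 86/25) → (106/325, -1167/325)
T3 scale by (1, 3/2): (653/325, 1779/325) → (653/325, 5337/650); (253/325, 204/325) → (253/325, 306/325); (-147/325, -1371/325) → (-147/325, -4113/650); (-653/325, -1779/325) → (-653/325, -5337/650); (106/325, -1167/325) → (106/325, -3501/650)
T4 shear: x ← x − 1/2·y: (653/325, 5337/650) → (-109/52, 5337/650); (253/325, 306/325) → (4/13, 306/325); (-147/325, -4113/650) → (141/52, -4113/650); (-653/325, -5337/650) → (109/52, -5337/650); (106/325, -3501/650) → (157/52, -3501/650)

image vertices: (-109/52, 5337/650), (4/13, 306/325), (141/52, -4113/650), (109/52, -5337/650), (157/52, -3501/650)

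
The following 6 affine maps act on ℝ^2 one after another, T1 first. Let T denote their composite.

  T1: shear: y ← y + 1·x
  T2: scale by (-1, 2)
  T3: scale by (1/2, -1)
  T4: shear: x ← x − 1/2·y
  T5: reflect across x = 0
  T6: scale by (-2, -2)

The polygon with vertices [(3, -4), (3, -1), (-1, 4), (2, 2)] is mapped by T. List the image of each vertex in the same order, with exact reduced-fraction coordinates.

T1 shear: y ← y + 1·x: (3, -4) → (3, -1); (3, -1) → (3, 2); (-1, 4) → (-1, 3); (2, 2) → (2, 4)
T2 scale by (-1, 2): (3, -1) → (-3, -2); (3, 2) → (-3, 4); (-1, 3) → (1, 6); (2, 4) → (-2, 8)
T3 scale by (1/2, -1): (-3, -2) → (-3/2, 2); (-3, 4) → (-3/2, -4); (1, 6) → (1/2, -6); (-2, 8) → (-1, -8)
T4 shear: x ← x − 1/2·y: (-3/2, 2) → (-5/2, 2); (-3/2, -4) → (1/2, -4); (1/2, -6) → (7/2, -6); (-1, -8) → (3, -8)
T5 reflect across x = 0: (-5/2, 2) → (5/2, 2); (1/2, -4) → (-1/2, -4); (7/2, -6) → (-7/2, -6); (3, -8) → (-3, -8)
T6 scale by (-2, -2): (5/2, 2) → (-5, -4); (-1/2, -4) → (1, 8); (-7/2, -6) → (7, 12); (-3, -8) → (6, 16)

image vertices: (-5, -4), (1, 8), (7, 12), (6, 16)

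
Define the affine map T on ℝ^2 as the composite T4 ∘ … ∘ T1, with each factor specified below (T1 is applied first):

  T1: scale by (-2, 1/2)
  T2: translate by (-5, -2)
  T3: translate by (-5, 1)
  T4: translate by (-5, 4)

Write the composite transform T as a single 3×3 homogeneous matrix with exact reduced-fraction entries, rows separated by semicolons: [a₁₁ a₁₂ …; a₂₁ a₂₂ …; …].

T1 = [-2 0 0; 0 1/2 0; 0 0 1]
T2·T1 = [-2 0 -5; 0 1/2 -2; 0 0 1]
T3·…·T1 = [-2 0 -10; 0 1/2 -1; 0 0 1]
T4·…·T1 = [-2 0 -15; 0 1/2 3; 0 0 1]

T = [-2 0 -15; 0 1/2 3; 0 0 1]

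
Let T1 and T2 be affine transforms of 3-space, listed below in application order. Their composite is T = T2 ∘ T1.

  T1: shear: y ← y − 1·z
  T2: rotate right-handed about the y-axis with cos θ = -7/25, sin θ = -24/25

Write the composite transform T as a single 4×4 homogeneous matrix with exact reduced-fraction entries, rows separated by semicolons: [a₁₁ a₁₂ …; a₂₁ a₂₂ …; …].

T = [-7/25 0 -24/25 0; 0 1 -1 0; 24/25 0 -7/25 0; 0 0 0 1]

T1 = [1 0 0 0; 0 1 -1 0; 0 0 1 0; 0 0 0 1]
T2·T1 = [-7/25 0 -24/25 0; 0 1 -1 0; 24/25 0 -7/25 0; 0 0 0 1]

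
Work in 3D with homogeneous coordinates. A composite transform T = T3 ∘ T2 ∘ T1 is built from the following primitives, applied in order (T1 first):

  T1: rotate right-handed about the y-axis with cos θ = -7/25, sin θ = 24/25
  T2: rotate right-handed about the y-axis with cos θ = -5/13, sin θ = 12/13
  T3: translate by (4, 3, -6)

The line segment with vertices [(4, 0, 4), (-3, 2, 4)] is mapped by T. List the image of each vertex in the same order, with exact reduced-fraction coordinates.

T1 rotate right-handed about the y-axis with cos θ = -7/25, sin θ = 24/25: (4, 0, 4) → (68/25, 0, -124/25); (-3, 2, 4) → (117/25, 2, 44/25)
T2 rotate right-handed about the y-axis with cos θ = -5/13, sin θ = 12/13: (68/25, 0, -124/25) → (-1828/325, 0, -196/325); (117/25, 2, 44/25) → (-57/325, 2, -1624/325)
T3 translate by (4, 3, -6): (-1828/325, 0, -196/325) → (-528/325, 3, -2146/325); (-57/325, 2, -1624/325) → (1243/325, 5, -3574/325)

image vertices: (-528/325, 3, -2146/325), (1243/325, 5, -3574/325)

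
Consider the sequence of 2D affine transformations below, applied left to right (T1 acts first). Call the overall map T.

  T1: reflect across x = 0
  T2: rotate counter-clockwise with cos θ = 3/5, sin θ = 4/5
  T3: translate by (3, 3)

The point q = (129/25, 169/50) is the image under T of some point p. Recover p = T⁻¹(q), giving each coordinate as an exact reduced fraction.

p = (-8/5, -3/2)

T1 = [-1 0 0; 0 1 0; 0 0 1]
T2·T1 = [-3/5 -4/5 0; -4/5 3/5 0; 0 0 1]
T3·…·T1 = [-3/5 -4/5 3; -4/5 3/5 3; 0 0 1]
det M = -1; M⁻¹ = [-3/5 -4/5 21/5; -4/5 3/5 3/5; 0 0 1]
M⁻¹ · (129/25, 169/50)ᵀ = (-8/5, -3/2)ᵀ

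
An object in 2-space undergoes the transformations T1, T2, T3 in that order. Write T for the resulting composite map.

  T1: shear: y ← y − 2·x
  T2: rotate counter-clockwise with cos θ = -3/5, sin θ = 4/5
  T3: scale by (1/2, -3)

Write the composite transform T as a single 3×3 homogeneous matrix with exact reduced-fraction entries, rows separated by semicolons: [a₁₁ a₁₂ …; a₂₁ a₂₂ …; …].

T1 = [1 0 0; -2 1 0; 0 0 1]
T2·T1 = [1 -4/5 0; 2 -3/5 0; 0 0 1]
T3·…·T1 = [1/2 -2/5 0; -6 9/5 0; 0 0 1]

T = [1/2 -2/5 0; -6 9/5 0; 0 0 1]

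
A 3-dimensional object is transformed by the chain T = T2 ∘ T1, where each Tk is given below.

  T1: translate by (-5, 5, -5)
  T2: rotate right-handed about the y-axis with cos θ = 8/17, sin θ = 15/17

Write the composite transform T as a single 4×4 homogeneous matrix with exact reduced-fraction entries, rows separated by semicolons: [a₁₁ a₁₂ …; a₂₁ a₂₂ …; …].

T1 = [1 0 0 -5; 0 1 0 5; 0 0 1 -5; 0 0 0 1]
T2·T1 = [8/17 0 15/17 -115/17; 0 1 0 5; -15/17 0 8/17 35/17; 0 0 0 1]

T = [8/17 0 15/17 -115/17; 0 1 0 5; -15/17 0 8/17 35/17; 0 0 0 1]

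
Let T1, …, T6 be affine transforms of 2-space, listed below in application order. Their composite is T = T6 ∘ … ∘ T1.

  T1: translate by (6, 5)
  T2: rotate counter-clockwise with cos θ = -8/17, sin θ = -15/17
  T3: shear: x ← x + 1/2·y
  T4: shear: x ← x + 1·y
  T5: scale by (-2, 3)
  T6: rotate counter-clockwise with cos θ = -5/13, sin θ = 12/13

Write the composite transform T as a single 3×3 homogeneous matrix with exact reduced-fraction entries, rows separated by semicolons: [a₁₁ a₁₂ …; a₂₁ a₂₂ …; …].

T = [235/221 318/221 3000/221; 957/221 48/221 5982/221; 0 0 1]

T1 = [1 0 6; 0 1 5; 0 0 1]
T2·T1 = [-8/17 15/17 27/17; -15/17 -8/17 -130/17; 0 0 1]
T3·…·T1 = [-31/34 11/17 -38/17; -15/17 -8/17 -130/17; 0 0 1]
T4·…·T1 = [-61/34 3/17 -168/17; -15/17 -8/17 -130/17; 0 0 1]
T5·…·T1 = [61/17 -6/17 336/17; -45/17 -24/17 -390/17; 0 0 1]
T6·…·T1 = [235/221 318/221 3000/221; 957/221 48/221 5982/221; 0 0 1]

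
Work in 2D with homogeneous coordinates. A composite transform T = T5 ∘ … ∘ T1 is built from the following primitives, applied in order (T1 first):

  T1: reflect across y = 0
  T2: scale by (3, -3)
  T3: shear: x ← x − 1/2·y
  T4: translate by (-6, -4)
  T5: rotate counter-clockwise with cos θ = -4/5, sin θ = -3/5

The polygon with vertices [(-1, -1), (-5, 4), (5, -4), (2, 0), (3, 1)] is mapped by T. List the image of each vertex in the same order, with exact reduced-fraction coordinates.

T1 reflect across y = 0: (-1, -1) → (-1, 1); (-5, 4) → (-5, -4); (5, -4) → (5, 4); (2, 0) → (2, 0); (3, 1) → (3, -1)
T2 scale by (3, -3): (-1, 1) → (-3, -3); (-5, -4) → (-15, 12); (5, 4) → (15, -12); (2, 0) → (6, 0); (3, -1) → (9, 3)
T3 shear: x ← x − 1/2·y: (-3, -3) → (-3/2, -3); (-15, 12) → (-21, 12); (15, -12) → (21, -12); (6, 0) → (6, 0); (9, 3) → (15/2, 3)
T4 translate by (-6, -4): (-3/2, -3) → (-15/2, -7); (-21, 12) → (-27, 8); (21, -12) → (15, -16); (6, 0) → (0, -4); (15/2, 3) → (3/2, -1)
T5 rotate counter-clockwise with cos θ = -4/5, sin θ = -3/5: (-15/2, -7) → (9/5, 101/10); (-27, 8) → (132/5, 49/5); (15, -16) → (-108/5, 19/5); (0, -4) → (-12/5, 16/5); (3/2, -1) → (-9/5, -1/10)

image vertices: (9/5, 101/10), (132/5, 49/5), (-108/5, 19/5), (-12/5, 16/5), (-9/5, -1/10)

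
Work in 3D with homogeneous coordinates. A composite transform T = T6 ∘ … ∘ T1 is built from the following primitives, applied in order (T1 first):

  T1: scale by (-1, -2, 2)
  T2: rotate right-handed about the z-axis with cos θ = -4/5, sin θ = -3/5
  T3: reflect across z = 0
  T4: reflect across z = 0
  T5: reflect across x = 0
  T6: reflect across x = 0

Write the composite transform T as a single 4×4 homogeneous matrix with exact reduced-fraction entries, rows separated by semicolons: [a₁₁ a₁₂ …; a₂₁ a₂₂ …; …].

T1 = [-1 0 0 0; 0 -2 0 0; 0 0 2 0; 0 0 0 1]
T2·T1 = [4/5 -6/5 0 0; 3/5 8/5 0 0; 0 0 2 0; 0 0 0 1]
T3·…·T1 = [4/5 -6/5 0 0; 3/5 8/5 0 0; 0 0 -2 0; 0 0 0 1]
T4·…·T1 = [4/5 -6/5 0 0; 3/5 8/5 0 0; 0 0 2 0; 0 0 0 1]
T5·…·T1 = [-4/5 6/5 0 0; 3/5 8/5 0 0; 0 0 2 0; 0 0 0 1]
T6·…·T1 = [4/5 -6/5 0 0; 3/5 8/5 0 0; 0 0 2 0; 0 0 0 1]

T = [4/5 -6/5 0 0; 3/5 8/5 0 0; 0 0 2 0; 0 0 0 1]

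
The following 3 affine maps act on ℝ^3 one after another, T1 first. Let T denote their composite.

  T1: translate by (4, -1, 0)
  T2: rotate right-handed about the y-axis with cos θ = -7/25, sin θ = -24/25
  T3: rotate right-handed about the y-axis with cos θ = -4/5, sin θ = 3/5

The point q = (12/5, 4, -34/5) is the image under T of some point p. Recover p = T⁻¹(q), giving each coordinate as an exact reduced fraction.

T1 = [1 0 0 4; 0 1 0 -1; 0 0 1 0; 0 0 0 1]
T2·T1 = [-7/25 0 -24/25 -28/25; 0 1 0 -1; 24/25 0 -7/25 96/25; 0 0 0 1]
T3·…·T1 = [4/5 0 3/5 16/5; 0 1 0 -1; -3/5 0 4/5 -12/5; 0 0 0 1]
det M = 1; M⁻¹ = [4/5 0 -3/5 -4; 0 1 0 1; 3/5 0 4/5 0; 0 0 0 1]
M⁻¹ · (12/5, 4, -34/5)ᵀ = (2, 5, -4)ᵀ

p = (2, 5, -4)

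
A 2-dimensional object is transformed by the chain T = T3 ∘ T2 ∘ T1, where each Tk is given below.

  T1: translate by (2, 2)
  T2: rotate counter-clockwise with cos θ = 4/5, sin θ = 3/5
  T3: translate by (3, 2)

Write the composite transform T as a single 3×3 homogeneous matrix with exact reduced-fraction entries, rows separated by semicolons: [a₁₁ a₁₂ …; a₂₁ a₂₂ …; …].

T1 = [1 0 2; 0 1 2; 0 0 1]
T2·T1 = [4/5 -3/5 2/5; 3/5 4/5 14/5; 0 0 1]
T3·…·T1 = [4/5 -3/5 17/5; 3/5 4/5 24/5; 0 0 1]

T = [4/5 -3/5 17/5; 3/5 4/5 24/5; 0 0 1]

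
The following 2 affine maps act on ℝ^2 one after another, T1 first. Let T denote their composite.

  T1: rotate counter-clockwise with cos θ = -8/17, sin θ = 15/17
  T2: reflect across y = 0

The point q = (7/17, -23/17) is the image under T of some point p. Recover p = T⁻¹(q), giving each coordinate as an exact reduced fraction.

T1 = [-8/17 -15/17 0; 15/17 -8/17 0; 0 0 1]
T2·T1 = [-8/17 -15/17 0; -15/17 8/17 0; 0 0 1]
det M = -1; M⁻¹ = [-8/17 -15/17 0; -15/17 8/17 0; 0 0 1]
M⁻¹ · (7/17, -23/17)ᵀ = (1, -1)ᵀ

p = (1, -1)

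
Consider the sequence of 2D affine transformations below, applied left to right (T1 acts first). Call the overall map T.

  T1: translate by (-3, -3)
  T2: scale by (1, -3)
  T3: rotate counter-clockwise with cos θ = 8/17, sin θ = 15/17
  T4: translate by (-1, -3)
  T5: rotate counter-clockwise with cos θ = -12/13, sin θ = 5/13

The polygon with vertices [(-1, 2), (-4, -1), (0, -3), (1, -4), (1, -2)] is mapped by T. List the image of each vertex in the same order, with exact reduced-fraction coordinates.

image vertices: (1563/221, 574/221), (3336/221, -545/221), (3492/221, -2131/221), (3741/221, -2784/221), (2901/221, -1758/221)

T1 translate by (-3, -3): (-1, 2) → (-4, -1); (-4, -1) → (-7, -4); (0, -3) → (-3, -6); (1, -4) → (-2, -7); (1, -2) → (-2, -5)
T2 scale by (1, -3): (-4, -1) → (-4, 3); (-7, -4) → (-7, 12); (-3, -6) → (-3, 18); (-2, -7) → (-2, 21); (-2, -5) → (-2, 15)
T3 rotate counter-clockwise with cos θ = 8/17, sin θ = 15/17: (-4, 3) → (-77/17, -36/17); (-7, 12) → (-236/17, -9/17); (-3, 18) → (-294/17, 99/17); (-2, 21) → (-331/17, 138/17); (-2, 15) → (-241/17, 90/17)
T4 translate by (-1, -3): (-77/17, -36/17) → (-94/17, -87/17); (-236/17, -9/17) → (-253/17, -60/17); (-294/17, 99/17) → (-311/17, 48/17); (-331/17, 138/17) → (-348/17, 87/17); (-241/17, 90/17) → (-258/17, 39/17)
T5 rotate counter-clockwise with cos θ = -12/13, sin θ = 5/13: (-94/17, -87/17) → (1563/221, 574/221); (-253/17, -60/17) → (3336/221, -545/221); (-311/17, 48/17) → (3492/221, -2131/221); (-348/17, 87/17) → (3741/221, -2784/221); (-258/17, 39/17) → (2901/221, -1758/221)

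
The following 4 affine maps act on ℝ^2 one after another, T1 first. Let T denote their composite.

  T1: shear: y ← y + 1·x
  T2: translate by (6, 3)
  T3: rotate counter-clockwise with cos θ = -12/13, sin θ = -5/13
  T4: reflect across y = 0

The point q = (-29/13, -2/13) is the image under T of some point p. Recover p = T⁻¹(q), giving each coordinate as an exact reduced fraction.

p = (-4, 0)

T1 = [1 0 0; 1 1 0; 0 0 1]
T2·T1 = [1 0 6; 1 1 3; 0 0 1]
T3·…·T1 = [-7/13 5/13 -57/13; -17/13 -12/13 -66/13; 0 0 1]
T4·…·T1 = [-7/13 5/13 -57/13; 17/13 12/13 66/13; 0 0 1]
det M = -1; M⁻¹ = [-12/13 5/13 -6; 17/13 7/13 3; 0 0 1]
M⁻¹ · (-29/13, -2/13)ᵀ = (-4, 0)ᵀ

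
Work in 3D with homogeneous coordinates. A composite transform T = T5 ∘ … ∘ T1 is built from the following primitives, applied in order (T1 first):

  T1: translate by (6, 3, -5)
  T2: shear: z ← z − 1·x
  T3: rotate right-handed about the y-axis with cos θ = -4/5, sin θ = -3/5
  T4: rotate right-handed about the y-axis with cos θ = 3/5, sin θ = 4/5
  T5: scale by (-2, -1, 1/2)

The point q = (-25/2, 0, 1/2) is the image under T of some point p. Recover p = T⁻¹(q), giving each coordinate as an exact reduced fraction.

T1 = [1 0 0 6; 0 1 0 3; 0 0 1 -5; 0 0 0 1]
T2·T1 = [1 0 0 6; 0 1 0 3; -1 0 1 -11; 0 0 0 1]
T3·…·T1 = [-1/5 0 -3/5 9/5; 0 1 0 3; 7/5 0 -4/5 62/5; 0 0 0 1]
T4·…·T1 = [1 0 -1 11; 0 1 0 3; 1 0 0 6; 0 0 0 1]
T5·…·T1 = [-2 0 2 -22; 0 -1 0 -3; 1/2 0 0 3; 0 0 0 1]
det M = 1; M⁻¹ = [0 0 2 -6; 0 -1 0 -3; 1/2 0 2 5; 0 0 0 1]
M⁻¹ · (-25/2, 0, 1/2)ᵀ = (-5, -3, -1/4)ᵀ

p = (-5, -3, -1/4)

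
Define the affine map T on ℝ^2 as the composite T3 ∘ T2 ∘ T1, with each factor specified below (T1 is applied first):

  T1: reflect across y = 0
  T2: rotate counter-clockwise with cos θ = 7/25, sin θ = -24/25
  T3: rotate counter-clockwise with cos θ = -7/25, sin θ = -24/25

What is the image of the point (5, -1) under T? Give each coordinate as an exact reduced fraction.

T(p) = (-5, -1)

T1 reflect across y = 0: (5, -1) → (5, 1)
T2 rotate counter-clockwise with cos θ = 7/25, sin θ = -24/25: (5, 1) → (59/25, -113/25)
T3 rotate counter-clockwise with cos θ = -7/25, sin θ = -24/25: (59/25, -113/25) → (-5, -1)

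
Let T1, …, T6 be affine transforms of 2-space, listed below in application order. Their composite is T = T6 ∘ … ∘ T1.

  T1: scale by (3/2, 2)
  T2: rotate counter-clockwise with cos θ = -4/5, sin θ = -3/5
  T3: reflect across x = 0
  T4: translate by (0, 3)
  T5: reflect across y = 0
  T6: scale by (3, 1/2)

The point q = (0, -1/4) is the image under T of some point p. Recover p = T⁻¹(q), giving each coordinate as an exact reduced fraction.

T1 = [3/2 0 0; 0 2 0; 0 0 1]
T2·T1 = [-6/5 6/5 0; -9/10 -8/5 0; 0 0 1]
T3·…·T1 = [6/5 -6/5 0; -9/10 -8/5 0; 0 0 1]
T4·…·T1 = [6/5 -6/5 0; -9/10 -8/5 3; 0 0 1]
T5·…·T1 = [6/5 -6/5 0; 9/10 8/5 -3; 0 0 1]
T6·…·T1 = [18/5 -18/5 0; 9/20 4/5 -3/2; 0 0 1]
det M = 9/2; M⁻¹ = [8/45 4/5 6/5; -1/10 4/5 6/5; 0 0 1]
M⁻¹ · (0, -1/4)ᵀ = (1, 1)ᵀ

p = (1, 1)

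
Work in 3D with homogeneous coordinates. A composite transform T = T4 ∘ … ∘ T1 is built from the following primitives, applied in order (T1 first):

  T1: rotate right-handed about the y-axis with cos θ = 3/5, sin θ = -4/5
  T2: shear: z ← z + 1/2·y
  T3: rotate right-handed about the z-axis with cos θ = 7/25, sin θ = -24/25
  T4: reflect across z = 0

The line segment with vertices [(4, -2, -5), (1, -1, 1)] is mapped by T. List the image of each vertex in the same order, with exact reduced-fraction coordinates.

T1 rotate right-handed about the y-axis with cos θ = 3/5, sin θ = -4/5: (4, -2, -5) → (32/5, -2, 1/5); (1, -1, 1) → (-1/5, -1, 7/5)
T2 shear: z ← z + 1/2·y: (32/5, -2, 1/5) → (32/5, -2, -4/5); (-1/5, -1, 7/5) → (-1/5, -1, 9/10)
T3 rotate right-handed about the z-axis with cos θ = 7/25, sin θ = -24/25: (32/5, -2, -4/5) → (-16/125, -838/125, -4/5); (-1/5, -1, 9/10) → (-127/125, -11/125, 9/10)
T4 reflect across z = 0: (-16/125, -838/125, -4/5) → (-16/125, -838/125, 4/5); (-127/125, -11/125, 9/10) → (-127/125, -11/125, -9/10)

image vertices: (-16/125, -838/125, 4/5), (-127/125, -11/125, -9/10)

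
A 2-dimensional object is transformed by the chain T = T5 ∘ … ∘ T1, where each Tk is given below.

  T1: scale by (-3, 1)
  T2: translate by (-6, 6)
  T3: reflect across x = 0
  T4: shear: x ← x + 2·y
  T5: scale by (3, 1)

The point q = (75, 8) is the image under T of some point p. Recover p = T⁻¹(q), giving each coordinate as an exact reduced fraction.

T1 = [-3 0 0; 0 1 0; 0 0 1]
T2·T1 = [-3 0 -6; 0 1 6; 0 0 1]
T3·…·T1 = [3 0 6; 0 1 6; 0 0 1]
T4·…·T1 = [3 2 18; 0 1 6; 0 0 1]
T5·…·T1 = [9 6 54; 0 1 6; 0 0 1]
det M = 9; M⁻¹ = [1/9 -2/3 -2; 0 1 -6; 0 0 1]
M⁻¹ · (75, 8)ᵀ = (1, 2)ᵀ

p = (1, 2)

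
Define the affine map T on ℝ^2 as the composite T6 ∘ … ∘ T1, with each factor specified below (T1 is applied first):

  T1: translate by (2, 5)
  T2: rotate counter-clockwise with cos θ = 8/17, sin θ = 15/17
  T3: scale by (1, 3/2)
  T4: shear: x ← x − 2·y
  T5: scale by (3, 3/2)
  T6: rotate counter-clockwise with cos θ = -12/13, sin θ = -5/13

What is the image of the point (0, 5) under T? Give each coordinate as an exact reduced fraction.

T1 translate by (2, 5): (0, 5) → (2, 10)
T2 rotate counter-clockwise with cos θ = 8/17, sin θ = 15/17: (2, 10) → (-134/17, 110/17)
T3 scale by (1, 3/2): (-134/17, 110/17) → (-134/17, 165/17)
T4 shear: x ← x − 2·y: (-134/17, 165/17) → (-464/17, 165/17)
T5 scale by (3, 3/2): (-464/17, 165/17) → (-1392/17, 495/34)
T6 rotate counter-clockwise with cos θ = -12/13, sin θ = -5/13: (-1392/17, 495/34) → (35883/442, 3990/221)

T(p) = (35883/442, 3990/221)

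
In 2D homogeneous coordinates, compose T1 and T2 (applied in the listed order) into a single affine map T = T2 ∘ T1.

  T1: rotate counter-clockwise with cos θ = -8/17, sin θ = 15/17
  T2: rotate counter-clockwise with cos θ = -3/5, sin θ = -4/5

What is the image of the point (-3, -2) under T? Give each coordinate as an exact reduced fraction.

T(p) = (-278/85, -129/85)

T1 rotate counter-clockwise with cos θ = -8/17, sin θ = 15/17: (-3, -2) → (54/17, -29/17)
T2 rotate counter-clockwise with cos θ = -3/5, sin θ = -4/5: (54/17, -29/17) → (-278/85, -129/85)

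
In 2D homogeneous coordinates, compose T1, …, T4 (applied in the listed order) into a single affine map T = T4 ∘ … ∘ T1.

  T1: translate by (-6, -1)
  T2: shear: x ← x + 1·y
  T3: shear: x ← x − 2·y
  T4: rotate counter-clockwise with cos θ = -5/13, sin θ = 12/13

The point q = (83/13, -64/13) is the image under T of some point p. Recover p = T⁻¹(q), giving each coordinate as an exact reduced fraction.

p = (-5, -3)

T1 = [1 0 -6; 0 1 -1; 0 0 1]
T2·T1 = [1 1 -7; 0 1 -1; 0 0 1]
T3·…·T1 = [1 -1 -5; 0 1 -1; 0 0 1]
T4·…·T1 = [-5/13 -7/13 37/13; 12/13 -17/13 -55/13; 0 0 1]
det M = 1; M⁻¹ = [-17/13 7/13 6; -12/13 -5/13 1; 0 0 1]
M⁻¹ · (83/13, -64/13)ᵀ = (-5, -3)ᵀ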